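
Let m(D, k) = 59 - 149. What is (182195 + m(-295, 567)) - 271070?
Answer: -88965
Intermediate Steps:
m(D, k) = -90
(182195 + m(-295, 567)) - 271070 = (182195 - 90) - 271070 = 182105 - 271070 = -88965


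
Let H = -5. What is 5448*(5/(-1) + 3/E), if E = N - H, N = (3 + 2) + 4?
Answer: -182508/7 ≈ -26073.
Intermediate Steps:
N = 9 (N = 5 + 4 = 9)
E = 14 (E = 9 - 1*(-5) = 9 + 5 = 14)
5448*(5/(-1) + 3/E) = 5448*(5/(-1) + 3/14) = 5448*(5*(-1) + 3*(1/14)) = 5448*(-5 + 3/14) = 5448*(-67/14) = -182508/7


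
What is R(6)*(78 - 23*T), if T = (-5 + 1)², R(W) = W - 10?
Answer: 1160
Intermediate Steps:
R(W) = -10 + W
T = 16 (T = (-4)² = 16)
R(6)*(78 - 23*T) = (-10 + 6)*(78 - 23*16) = -4*(78 - 368) = -4*(-290) = 1160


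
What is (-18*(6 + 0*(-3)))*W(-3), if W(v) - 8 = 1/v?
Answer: -828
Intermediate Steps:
W(v) = 8 + 1/v
(-18*(6 + 0*(-3)))*W(-3) = (-18*(6 + 0*(-3)))*(8 + 1/(-3)) = (-18*(6 + 0))*(8 - ⅓) = -18*6*(23/3) = -108*23/3 = -828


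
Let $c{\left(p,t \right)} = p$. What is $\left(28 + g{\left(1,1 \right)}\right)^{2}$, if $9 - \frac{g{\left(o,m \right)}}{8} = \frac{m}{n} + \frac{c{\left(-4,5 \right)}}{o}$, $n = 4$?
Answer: $16900$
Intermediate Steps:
$g{\left(o,m \right)} = 72 - 2 m + \frac{32}{o}$ ($g{\left(o,m \right)} = 72 - 8 \left(\frac{m}{4} - \frac{4}{o}\right) = 72 - 8 \left(- \frac{4}{o} + \frac{m}{4}\right) = 72 - \left(- \frac{32}{o} + 2 m\right) = 72 - 2 m + \frac{32}{o}$)
$\left(28 + g{\left(1,1 \right)}\right)^{2} = \left(28 + \left(72 - 2 + \frac{32}{1}\right)\right)^{2} = \left(28 + \left(72 - 2 + 32 \cdot 1\right)\right)^{2} = \left(28 + \left(72 - 2 + 32\right)\right)^{2} = \left(28 + 102\right)^{2} = 130^{2} = 16900$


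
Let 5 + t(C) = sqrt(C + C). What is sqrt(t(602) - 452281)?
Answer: sqrt(-452286 + 2*sqrt(301)) ≈ 672.5*I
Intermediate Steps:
t(C) = -5 + sqrt(2)*sqrt(C) (t(C) = -5 + sqrt(C + C) = -5 + sqrt(2*C) = -5 + sqrt(2)*sqrt(C))
sqrt(t(602) - 452281) = sqrt((-5 + sqrt(2)*sqrt(602)) - 452281) = sqrt((-5 + 2*sqrt(301)) - 452281) = sqrt(-452286 + 2*sqrt(301))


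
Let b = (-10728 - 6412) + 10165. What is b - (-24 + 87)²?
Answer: -10944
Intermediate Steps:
b = -6975 (b = -17140 + 10165 = -6975)
b - (-24 + 87)² = -6975 - (-24 + 87)² = -6975 - 1*63² = -6975 - 1*3969 = -6975 - 3969 = -10944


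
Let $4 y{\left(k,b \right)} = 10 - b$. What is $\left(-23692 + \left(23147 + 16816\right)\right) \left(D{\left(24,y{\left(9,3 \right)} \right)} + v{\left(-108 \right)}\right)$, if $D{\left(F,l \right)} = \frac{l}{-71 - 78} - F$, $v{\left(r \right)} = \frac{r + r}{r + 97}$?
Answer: $- \frac{466733635}{6556} \approx -71192.0$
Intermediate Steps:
$y{\left(k,b \right)} = \frac{5}{2} - \frac{b}{4}$ ($y{\left(k,b \right)} = \frac{10 - b}{4} = \frac{5}{2} - \frac{b}{4}$)
$v{\left(r \right)} = \frac{2 r}{97 + r}$
$D{\left(F,l \right)} = - F - \frac{l}{149}$ ($D{\left(F,l \right)} = \frac{l}{-149} - F = l \left(- \frac{1}{149}\right) - F = - \frac{l}{149} - F = - F - \frac{l}{149}$)
$\left(-23692 + \left(23147 + 16816\right)\right) \left(D{\left(24,y{\left(9,3 \right)} \right)} + v{\left(-108 \right)}\right) = \left(-23692 + \left(23147 + 16816\right)\right) \left(\left(\left(-1\right) 24 - \frac{\frac{5}{2} - \frac{3}{4}}{149}\right) + 2 \left(-108\right) \frac{1}{97 - 108}\right) = \left(-23692 + 39963\right) \left(\left(-24 - \frac{\frac{5}{2} - \frac{3}{4}}{149}\right) + 2 \left(-108\right) \frac{1}{-11}\right) = 16271 \left(\left(-24 - \frac{7}{596}\right) + 2 \left(-108\right) \left(- \frac{1}{11}\right)\right) = 16271 \left(\left(-24 - \frac{7}{596}\right) + \frac{216}{11}\right) = 16271 \left(- \frac{14311}{596} + \frac{216}{11}\right) = 16271 \left(- \frac{28685}{6556}\right) = - \frac{466733635}{6556}$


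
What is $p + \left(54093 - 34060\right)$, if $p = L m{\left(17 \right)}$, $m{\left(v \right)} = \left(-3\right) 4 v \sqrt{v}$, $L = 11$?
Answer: $20033 - 2244 \sqrt{17} \approx 10781.0$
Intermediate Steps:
$m{\left(v \right)} = - 12 v^{\frac{3}{2}}$
$p = - 2244 \sqrt{17}$ ($p = 11 \left(- 12 \cdot 17^{\frac{3}{2}}\right) = 11 \left(- 12 \cdot 17 \sqrt{17}\right) = 11 \left(- 204 \sqrt{17}\right) = - 2244 \sqrt{17} \approx -9252.3$)
$p + \left(54093 - 34060\right) = - 2244 \sqrt{17} + \left(54093 - 34060\right) = - 2244 \sqrt{17} + 20033 = 20033 - 2244 \sqrt{17}$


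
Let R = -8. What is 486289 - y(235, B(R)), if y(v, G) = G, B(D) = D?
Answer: 486297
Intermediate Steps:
486289 - y(235, B(R)) = 486289 - 1*(-8) = 486289 + 8 = 486297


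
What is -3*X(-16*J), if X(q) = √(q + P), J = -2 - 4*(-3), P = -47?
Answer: -9*I*√23 ≈ -43.162*I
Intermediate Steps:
J = 10 (J = -2 + 12 = 10)
X(q) = √(-47 + q) (X(q) = √(q - 47) = √(-47 + q))
-3*X(-16*J) = -3*√(-47 - 16*10) = -3*√(-47 - 160) = -9*I*√23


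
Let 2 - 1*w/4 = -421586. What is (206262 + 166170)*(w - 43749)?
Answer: 611757920496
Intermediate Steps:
w = 1686352 (w = 8 - 4*(-421586) = 8 + 1686344 = 1686352)
(206262 + 166170)*(w - 43749) = (206262 + 166170)*(1686352 - 43749) = 372432*1642603 = 611757920496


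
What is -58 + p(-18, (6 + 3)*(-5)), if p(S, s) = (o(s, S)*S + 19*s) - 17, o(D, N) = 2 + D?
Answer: -156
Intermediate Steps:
p(S, s) = -17 + 19*s + S*(2 + s) (p(S, s) = ((2 + s)*S + 19*s) - 17 = (S*(2 + s) + 19*s) - 17 = (19*s + S*(2 + s)) - 17 = -17 + 19*s + S*(2 + s))
-58 + p(-18, (6 + 3)*(-5)) = -58 + (-17 + 19*((6 + 3)*(-5)) - 18*(2 + (6 + 3)*(-5))) = -58 + (-17 + 19*(9*(-5)) - 18*(2 + 9*(-5))) = -58 + (-17 + 19*(-45) - 18*(2 - 45)) = -58 + (-17 - 855 - 18*(-43)) = -58 + (-17 - 855 + 774) = -58 - 98 = -156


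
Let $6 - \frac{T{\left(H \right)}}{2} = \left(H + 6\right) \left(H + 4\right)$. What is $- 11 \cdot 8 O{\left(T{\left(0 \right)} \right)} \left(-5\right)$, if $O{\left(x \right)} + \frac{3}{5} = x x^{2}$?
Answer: $-20528904$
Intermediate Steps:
$T{\left(H \right)} = 12 - 2 \left(4 + H\right) \left(6 + H\right)$ ($T{\left(H \right)} = 12 - 2 \left(H + 6\right) \left(H + 4\right) = 12 - 2 \left(6 + H\right) \left(4 + H\right) = 12 - 2 \left(4 + H\right) \left(6 + H\right)$)
$O{\left(x \right)} = - \frac{3}{5} + x^{3}$ ($O{\left(x \right)} = - \frac{3}{5} + x x^{2} = - \frac{3}{5} + x^{3}$)
$- 11 \cdot 8 O{\left(T{\left(0 \right)} \right)} \left(-5\right) = - 11 \cdot 8 \left(- \frac{3}{5} + \left(-36 - 0 - 2 \cdot 0^{2}\right)^{3}\right) \left(-5\right) = - 11 \cdot 8 \left(- \frac{3}{5} + \left(-36 + 0 - 0\right)^{3}\right) \left(-5\right) = - 11 \cdot 8 \left(- \frac{3}{5} + \left(-36 + 0 + 0\right)^{3}\right) \left(-5\right) = - 11 \cdot 8 \left(- \frac{3}{5} + \left(-36\right)^{3}\right) \left(-5\right) = - 11 \cdot 8 \left(- \frac{3}{5} - 46656\right) \left(-5\right) = - 11 \cdot 8 \left(- \frac{233283}{5}\right) \left(-5\right) = - 11 \left(\left(- \frac{1866264}{5}\right) \left(-5\right)\right) = - 11 \cdot 1866264 = \left(-1\right) 20528904 = -20528904$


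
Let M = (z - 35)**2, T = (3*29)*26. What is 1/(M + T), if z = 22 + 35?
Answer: 1/2746 ≈ 0.00036417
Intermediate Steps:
T = 2262 (T = 87*26 = 2262)
z = 57
M = 484 (M = (57 - 35)**2 = 22**2 = 484)
1/(M + T) = 1/(484 + 2262) = 1/2746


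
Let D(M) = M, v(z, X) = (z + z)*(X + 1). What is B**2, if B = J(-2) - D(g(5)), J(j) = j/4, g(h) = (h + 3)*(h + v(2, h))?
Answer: 216225/4 ≈ 54056.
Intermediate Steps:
v(z, X) = 2*z*(1 + X) (v(z, X) = (2*z)*(1 + X) = 2*z*(1 + X))
g(h) = (3 + h)*(4 + 5*h) (g(h) = (h + 3)*(h + 2*2*(1 + h)) = (3 + h)*(h + (4 + 4*h)) = (3 + h)*(4 + 5*h))
J(j) = j/4 (J(j) = j*(1/4) = j/4)
B = -465/2 (B = (1/4)*(-2) - (12 + 5*5**2 + 19*5) = -1/2 - (12 + 5*25 + 95) = -1/2 - (12 + 125 + 95) = -1/2 - 1*232 = -1/2 - 232 = -465/2 ≈ -232.50)
B**2 = (-465/2)**2 = 216225/4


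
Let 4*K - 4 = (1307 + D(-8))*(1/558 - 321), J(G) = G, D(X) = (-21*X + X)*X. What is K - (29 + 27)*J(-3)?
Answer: -495439/248 ≈ -1997.7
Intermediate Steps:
D(X) = -20*X² (D(X) = (-20*X)*X = -20*X²)
K = -537103/248 (K = 1 + ((1307 - 20*(-8)²)*(1/558 - 321))/4 = 1 + ((1307 - 20*64)*(1/558 - 321))/4 = 1 + ((1307 - 1280)*(-179117/558))/4 = 1 + (27*(-179117/558))/4 = 1 + (¼)*(-537351/62) = 1 - 537351/248 = -537103/248 ≈ -2165.7)
K - (29 + 27)*J(-3) = -537103/248 - (29 + 27)*(-3) = -537103/248 - 56*(-3) = -537103/248 - 1*(-168) = -537103/248 + 168 = -495439/248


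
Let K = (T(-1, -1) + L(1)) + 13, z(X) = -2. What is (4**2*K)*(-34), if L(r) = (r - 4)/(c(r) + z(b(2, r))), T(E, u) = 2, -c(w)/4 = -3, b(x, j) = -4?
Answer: -39984/5 ≈ -7996.8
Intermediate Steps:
c(w) = 12 (c(w) = -4*(-3) = 12)
L(r) = -2/5 + r/10 (L(r) = (r - 4)/(12 - 2) = (-4 + r)/10 = (-4 + r)*(1/10) = -2/5 + r/10)
K = 147/10 (K = (2 + (-2/5 + (1/10)*1)) + 13 = (2 + (-2/5 + 1/10)) + 13 = (2 - 3/10) + 13 = 17/10 + 13 = 147/10 ≈ 14.700)
(4**2*K)*(-34) = (4**2*(147/10))*(-34) = (16*(147/10))*(-34) = (1176/5)*(-34) = -39984/5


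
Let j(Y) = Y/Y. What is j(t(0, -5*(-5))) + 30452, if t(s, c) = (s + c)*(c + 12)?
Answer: 30453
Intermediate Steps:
t(s, c) = (12 + c)*(c + s) (t(s, c) = (c + s)*(12 + c) = (12 + c)*(c + s))
j(Y) = 1
j(t(0, -5*(-5))) + 30452 = 1 + 30452 = 30453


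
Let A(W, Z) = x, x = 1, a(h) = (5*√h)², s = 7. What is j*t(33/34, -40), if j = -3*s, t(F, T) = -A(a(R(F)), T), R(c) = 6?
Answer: 21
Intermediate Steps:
a(h) = 25*h
A(W, Z) = 1
t(F, T) = -1 (t(F, T) = -1*1 = -1)
j = -21 (j = -3*7 = -21)
j*t(33/34, -40) = -21*(-1) = 21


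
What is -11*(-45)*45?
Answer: 22275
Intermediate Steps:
-11*(-45)*45 = 495*45 = 22275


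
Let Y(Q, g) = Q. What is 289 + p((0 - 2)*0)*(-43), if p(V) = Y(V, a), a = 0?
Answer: 289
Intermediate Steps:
p(V) = V
289 + p((0 - 2)*0)*(-43) = 289 + ((0 - 2)*0)*(-43) = 289 - 2*0*(-43) = 289 + 0*(-43) = 289 + 0 = 289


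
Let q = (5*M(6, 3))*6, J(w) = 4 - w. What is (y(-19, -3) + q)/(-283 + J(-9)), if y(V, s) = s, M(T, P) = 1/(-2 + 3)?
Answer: -⅒ ≈ -0.10000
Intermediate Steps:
M(T, P) = 1 (M(T, P) = 1/1 = 1)
q = 30 (q = (5*1)*6 = 5*6 = 30)
(y(-19, -3) + q)/(-283 + J(-9)) = (-3 + 30)/(-283 + (4 - 1*(-9))) = 27/(-283 + (4 + 9)) = 27/(-283 + 13) = 27/(-270) = 27*(-1/270) = -⅒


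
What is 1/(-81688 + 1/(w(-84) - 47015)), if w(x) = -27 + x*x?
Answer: -39986/3266376369 ≈ -1.2242e-5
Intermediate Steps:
w(x) = -27 + x**2
1/(-81688 + 1/(w(-84) - 47015)) = 1/(-81688 + 1/((-27 + (-84)**2) - 47015)) = 1/(-81688 + 1/((-27 + 7056) - 47015)) = 1/(-81688 + 1/(7029 - 47015)) = 1/(-81688 + 1/(-39986)) = 1/(-81688 - 1/39986) = 1/(-3266376369/39986) = -39986/3266376369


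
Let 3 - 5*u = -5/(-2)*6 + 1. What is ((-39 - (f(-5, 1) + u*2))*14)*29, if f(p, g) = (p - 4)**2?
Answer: -233044/5 ≈ -46609.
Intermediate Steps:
f(p, g) = (-4 + p)**2
u = -13/5 (u = 3/5 - (-5/(-2)*6 + 1)/5 = 3/5 - (-5*(-1/2)*6 + 1)/5 = 3/5 - ((5/2)*6 + 1)/5 = 3/5 - (15 + 1)/5 = 3/5 - 1/5*16 = 3/5 - 16/5 = -13/5 ≈ -2.6000)
((-39 - (f(-5, 1) + u*2))*14)*29 = ((-39 - ((-4 - 5)**2 - 13/5*2))*14)*29 = ((-39 - ((-9)**2 - 26/5))*14)*29 = ((-39 - (81 - 26/5))*14)*29 = ((-39 - 1*379/5)*14)*29 = ((-39 - 379/5)*14)*29 = -574/5*14*29 = -8036/5*29 = -233044/5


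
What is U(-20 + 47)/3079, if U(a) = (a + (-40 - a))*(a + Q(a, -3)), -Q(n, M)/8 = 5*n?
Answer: 42120/3079 ≈ 13.680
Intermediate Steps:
Q(n, M) = -40*n
U(a) = 1560*a (U(a) = (a + (-40 - a))*(a - 40*a) = -(-1560)*a = 1560*a)
U(-20 + 47)/3079 = (1560*(-20 + 47))/3079 = (1560*27)*(1/3079) = 42120*(1/3079) = 42120/3079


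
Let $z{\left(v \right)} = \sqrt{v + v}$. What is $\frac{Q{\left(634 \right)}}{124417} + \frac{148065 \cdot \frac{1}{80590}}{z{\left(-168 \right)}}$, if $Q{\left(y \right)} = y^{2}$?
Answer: $\frac{401956}{124417} - \frac{9871 i \sqrt{21}}{451304} \approx 3.2307 - 0.10023 i$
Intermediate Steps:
$z{\left(v \right)} = \sqrt{2} \sqrt{v}$ ($z{\left(v \right)} = \sqrt{2 v} = \sqrt{2} \sqrt{v}$)
$\frac{Q{\left(634 \right)}}{124417} + \frac{148065 \cdot \frac{1}{80590}}{z{\left(-168 \right)}} = \frac{634^{2}}{124417} + \frac{148065 \cdot \frac{1}{80590}}{\sqrt{2} \sqrt{-168}} = 401956 \cdot \frac{1}{124417} + \frac{148065 \cdot \frac{1}{80590}}{\sqrt{2} \cdot 2 i \sqrt{42}} = \frac{401956}{124417} + \frac{29613}{16118 \cdot 4 i \sqrt{21}} = \frac{401956}{124417} + \frac{29613 \left(- \frac{i \sqrt{21}}{84}\right)}{16118} = \frac{401956}{124417} - \frac{9871 i \sqrt{21}}{451304}$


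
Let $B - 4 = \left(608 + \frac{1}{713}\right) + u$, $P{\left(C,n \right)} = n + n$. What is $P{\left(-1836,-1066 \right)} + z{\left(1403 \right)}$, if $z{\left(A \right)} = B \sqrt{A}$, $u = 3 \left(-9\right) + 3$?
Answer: $-2132 + \frac{419245 \sqrt{1403}}{713} \approx 19893.0$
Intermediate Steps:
$P{\left(C,n \right)} = 2 n$
$u = -24$ ($u = -27 + 3 = -24$)
$B = \frac{419245}{713}$ ($B = 4 + \left(\left(608 + \frac{1}{713}\right) - 24\right) = 4 + \left(\frac{433505}{713} - 24\right) = 4 + \frac{416393}{713} = \frac{419245}{713} \approx 588.0$)
$z{\left(A \right)} = \frac{419245 \sqrt{A}}{713}$
$P{\left(-1836,-1066 \right)} + z{\left(1403 \right)} = 2 \left(-1066\right) + \frac{419245 \sqrt{1403}}{713} = -2132 + \frac{419245 \sqrt{1403}}{713}$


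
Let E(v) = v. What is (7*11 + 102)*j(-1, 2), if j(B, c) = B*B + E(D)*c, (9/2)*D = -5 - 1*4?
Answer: -537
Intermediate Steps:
D = -2 (D = 2*(-5 - 1*4)/9 = 2*(-5 - 4)/9 = (2/9)*(-9) = -2)
j(B, c) = B² - 2*c (j(B, c) = B*B - 2*c = B² - 2*c)
(7*11 + 102)*j(-1, 2) = (7*11 + 102)*((-1)² - 2*2) = (77 + 102)*(1 - 4) = 179*(-3) = -537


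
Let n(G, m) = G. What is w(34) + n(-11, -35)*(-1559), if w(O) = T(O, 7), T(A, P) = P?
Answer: 17156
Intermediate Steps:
w(O) = 7
w(34) + n(-11, -35)*(-1559) = 7 - 11*(-1559) = 7 + 17149 = 17156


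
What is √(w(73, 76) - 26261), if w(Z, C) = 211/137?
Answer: I*√492863802/137 ≈ 162.05*I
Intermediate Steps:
w(Z, C) = 211/137 (w(Z, C) = 211*(1/137) = 211/137)
√(w(73, 76) - 26261) = √(211/137 - 26261) = √(-3597546/137) = I*√492863802/137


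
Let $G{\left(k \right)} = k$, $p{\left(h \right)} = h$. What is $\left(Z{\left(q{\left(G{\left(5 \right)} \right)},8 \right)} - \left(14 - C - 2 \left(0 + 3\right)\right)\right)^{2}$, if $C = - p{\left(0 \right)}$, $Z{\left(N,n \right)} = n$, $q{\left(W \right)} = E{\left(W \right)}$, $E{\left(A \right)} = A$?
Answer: $0$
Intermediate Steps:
$q{\left(W \right)} = W$
$C = 0$ ($C = \left(-1\right) 0 = 0$)
$\left(Z{\left(q{\left(G{\left(5 \right)} \right)},8 \right)} - \left(14 - C - 2 \left(0 + 3\right)\right)\right)^{2} = \left(8 + \left(\left(2 \left(0 + 3\right) - 14\right) + 0\right)\right)^{2} = \left(8 + \left(\left(2 \cdot 3 - 14\right) + 0\right)\right)^{2} = \left(8 + \left(\left(6 - 14\right) + 0\right)\right)^{2} = \left(8 + \left(-8 + 0\right)\right)^{2} = \left(8 - 8\right)^{2} = 0^{2} = 0$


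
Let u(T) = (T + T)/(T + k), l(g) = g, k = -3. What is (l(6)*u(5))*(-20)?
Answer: -600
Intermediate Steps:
u(T) = 2*T/(-3 + T) (u(T) = (T + T)/(T - 3) = (2*T)/(-3 + T) = 2*T/(-3 + T))
(l(6)*u(5))*(-20) = (6*(2*5/(-3 + 5)))*(-20) = (6*(2*5/2))*(-20) = (6*(2*5*(1/2)))*(-20) = (6*5)*(-20) = 30*(-20) = -600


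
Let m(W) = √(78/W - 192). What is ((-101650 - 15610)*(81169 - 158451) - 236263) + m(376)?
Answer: 9061851057 + I*√1694679/94 ≈ 9.0618e+9 + 13.849*I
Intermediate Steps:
m(W) = √(-192 + 78/W)
((-101650 - 15610)*(81169 - 158451) - 236263) + m(376) = ((-101650 - 15610)*(81169 - 158451) - 236263) + √(-192 + 78/376) = (-117260*(-77282) - 236263) + √(-192 + 78*(1/376)) = (9062087320 - 236263) + √(-192 + 39/188) = 9061851057 + √(-36057/188) = 9061851057 + I*√1694679/94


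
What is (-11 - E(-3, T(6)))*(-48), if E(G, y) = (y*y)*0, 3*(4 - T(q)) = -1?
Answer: 528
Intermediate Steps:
T(q) = 13/3 (T(q) = 4 - ⅓*(-1) = 4 + ⅓ = 13/3)
E(G, y) = 0 (E(G, y) = y²*0 = 0)
(-11 - E(-3, T(6)))*(-48) = (-11 - 1*0)*(-48) = (-11 + 0)*(-48) = -11*(-48) = 528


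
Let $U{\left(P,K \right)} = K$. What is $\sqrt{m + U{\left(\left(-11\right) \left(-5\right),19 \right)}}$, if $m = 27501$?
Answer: $8 \sqrt{430} \approx 165.89$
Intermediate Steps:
$\sqrt{m + U{\left(\left(-11\right) \left(-5\right),19 \right)}} = \sqrt{27501 + 19} = \sqrt{27520} = 8 \sqrt{430}$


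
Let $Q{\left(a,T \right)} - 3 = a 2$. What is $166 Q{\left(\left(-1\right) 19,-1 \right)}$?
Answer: $-5810$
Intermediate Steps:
$Q{\left(a,T \right)} = 3 + 2 a$ ($Q{\left(a,T \right)} = 3 + a 2 = 3 + 2 a$)
$166 Q{\left(\left(-1\right) 19,-1 \right)} = 166 \left(3 + 2 \left(\left(-1\right) 19\right)\right) = 166 \left(3 + 2 \left(-19\right)\right) = 166 \left(3 - 38\right) = 166 \left(-35\right) = -5810$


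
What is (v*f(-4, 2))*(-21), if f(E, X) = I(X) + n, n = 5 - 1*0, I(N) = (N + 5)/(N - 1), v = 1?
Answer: -252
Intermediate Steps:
I(N) = (5 + N)/(-1 + N)
n = 5 (n = 5 + 0 = 5)
f(E, X) = 5 + (5 + X)/(-1 + X) (f(E, X) = (5 + X)/(-1 + X) + 5 = 5 + (5 + X)/(-1 + X))
(v*f(-4, 2))*(-21) = (1*(6*2/(-1 + 2)))*(-21) = (1*(6*2/1))*(-21) = (1*(6*2*1))*(-21) = (1*12)*(-21) = 12*(-21) = -252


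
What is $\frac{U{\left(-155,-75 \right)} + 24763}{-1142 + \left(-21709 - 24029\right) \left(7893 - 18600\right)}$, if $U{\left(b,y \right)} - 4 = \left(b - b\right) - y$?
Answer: $\frac{12421}{244857812} \approx 5.0727 \cdot 10^{-5}$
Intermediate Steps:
$U{\left(b,y \right)} = 4 - y$ ($U{\left(b,y \right)} = 4 + \left(\left(b - b\right) - y\right) = 4 + \left(0 - y\right) = 4 - y$)
$\frac{U{\left(-155,-75 \right)} + 24763}{-1142 + \left(-21709 - 24029\right) \left(7893 - 18600\right)} = \frac{\left(4 - -75\right) + 24763}{-1142 + \left(-21709 - 24029\right) \left(7893 - 18600\right)} = \frac{\left(4 + 75\right) + 24763}{-1142 - -489716766} = \frac{79 + 24763}{-1142 + 489716766} = \frac{24842}{489715624} = 24842 \cdot \frac{1}{489715624} = \frac{12421}{244857812}$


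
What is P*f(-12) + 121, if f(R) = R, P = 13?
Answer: -35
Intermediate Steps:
P*f(-12) + 121 = 13*(-12) + 121 = -156 + 121 = -35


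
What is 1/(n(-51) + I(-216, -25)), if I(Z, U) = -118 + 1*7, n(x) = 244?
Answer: 1/133 ≈ 0.0075188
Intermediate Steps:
I(Z, U) = -111 (I(Z, U) = -118 + 7 = -111)
1/(n(-51) + I(-216, -25)) = 1/(244 - 111) = 1/133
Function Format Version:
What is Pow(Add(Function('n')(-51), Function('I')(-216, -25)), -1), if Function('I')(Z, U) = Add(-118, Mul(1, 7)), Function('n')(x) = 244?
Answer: Rational(1, 133) ≈ 0.0075188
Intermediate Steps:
Function('I')(Z, U) = -111 (Function('I')(Z, U) = Add(-118, 7) = -111)
Pow(Add(Function('n')(-51), Function('I')(-216, -25)), -1) = Pow(Add(244, -111), -1) = Pow(133, -1) = Rational(1, 133)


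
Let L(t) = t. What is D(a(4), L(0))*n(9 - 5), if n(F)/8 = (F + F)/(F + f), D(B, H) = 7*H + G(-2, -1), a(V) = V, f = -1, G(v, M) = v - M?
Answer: -64/3 ≈ -21.333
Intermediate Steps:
D(B, H) = -1 + 7*H (D(B, H) = 7*H + (-2 - 1*(-1)) = 7*H + (-2 + 1) = 7*H - 1 = -1 + 7*H)
n(F) = 16*F/(-1 + F) (n(F) = 8*((F + F)/(F - 1)) = 8*((2*F)/(-1 + F)) = 8*(2*F/(-1 + F)) = 16*F/(-1 + F))
D(a(4), L(0))*n(9 - 5) = (-1 + 7*0)*(16*(9 - 5)/(-1 + (9 - 5))) = (-1 + 0)*(16*4/(-1 + 4)) = -16*4/3 = -1*64/3 = -64/3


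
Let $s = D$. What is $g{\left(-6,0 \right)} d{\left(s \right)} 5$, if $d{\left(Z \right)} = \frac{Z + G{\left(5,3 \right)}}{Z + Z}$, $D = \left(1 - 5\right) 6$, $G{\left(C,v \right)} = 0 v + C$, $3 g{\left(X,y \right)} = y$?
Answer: $0$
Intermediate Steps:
$g{\left(X,y \right)} = \frac{y}{3}$
$G{\left(C,v \right)} = C$ ($G{\left(C,v \right)} = 0 + C = C$)
$D = -24$ ($D = \left(-4\right) 6 = -24$)
$s = -24$
$d{\left(Z \right)} = \frac{5 + Z}{2 Z}$ ($d{\left(Z \right)} = \frac{Z + 5}{Z + Z} = \frac{5 + Z}{2 Z}$)
$g{\left(-6,0 \right)} d{\left(s \right)} 5 = \frac{1}{3} \cdot 0 \frac{5 - 24}{2 \left(-24\right)} 5 = 0 \cdot \frac{1}{2} \left(- \frac{1}{24}\right) \left(-19\right) 5 = 0 \cdot \frac{19}{48} \cdot 5 = 0 \cdot 5 = 0$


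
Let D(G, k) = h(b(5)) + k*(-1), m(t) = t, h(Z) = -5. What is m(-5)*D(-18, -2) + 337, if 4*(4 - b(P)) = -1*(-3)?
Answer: 352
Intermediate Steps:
b(P) = 13/4 (b(P) = 4 - (-1)*(-3)/4 = 4 - ¼*3 = 4 - ¾ = 13/4)
D(G, k) = -5 - k (D(G, k) = -5 + k*(-1) = -5 - k)
m(-5)*D(-18, -2) + 337 = -5*(-5 - 1*(-2)) + 337 = -5*(-5 + 2) + 337 = -5*(-3) + 337 = 15 + 337 = 352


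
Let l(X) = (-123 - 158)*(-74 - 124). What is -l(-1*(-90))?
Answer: -55638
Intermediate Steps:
l(X) = 55638 (l(X) = -281*(-198) = 55638)
-l(-1*(-90)) = -1*55638 = -55638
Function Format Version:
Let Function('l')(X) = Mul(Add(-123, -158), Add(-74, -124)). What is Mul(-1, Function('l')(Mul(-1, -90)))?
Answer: -55638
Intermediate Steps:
Function('l')(X) = 55638 (Function('l')(X) = Mul(-281, -198) = 55638)
Mul(-1, Function('l')(Mul(-1, -90))) = Mul(-1, 55638) = -55638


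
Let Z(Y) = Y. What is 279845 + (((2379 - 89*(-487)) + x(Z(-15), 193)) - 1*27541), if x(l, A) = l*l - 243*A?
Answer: 251352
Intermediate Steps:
x(l, A) = l² - 243*A
279845 + (((2379 - 89*(-487)) + x(Z(-15), 193)) - 1*27541) = 279845 + (((2379 - 89*(-487)) + ((-15)² - 243*193)) - 1*27541) = 279845 + (((2379 + 43343) + (225 - 46899)) - 27541) = 279845 + ((45722 - 46674) - 27541) = 279845 + (-952 - 27541) = 279845 - 28493 = 251352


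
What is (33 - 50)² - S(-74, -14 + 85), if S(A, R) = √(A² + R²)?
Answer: 289 - √10517 ≈ 186.45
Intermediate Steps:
(33 - 50)² - S(-74, -14 + 85) = (33 - 50)² - √((-74)² + (-14 + 85)²) = (-17)² - √(5476 + 71²) = 289 - √(5476 + 5041) = 289 - √10517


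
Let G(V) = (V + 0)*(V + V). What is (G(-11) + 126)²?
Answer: 135424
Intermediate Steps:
G(V) = 2*V² (G(V) = V*(2*V) = 2*V²)
(G(-11) + 126)² = (2*(-11)² + 126)² = (2*121 + 126)² = (242 + 126)² = 368² = 135424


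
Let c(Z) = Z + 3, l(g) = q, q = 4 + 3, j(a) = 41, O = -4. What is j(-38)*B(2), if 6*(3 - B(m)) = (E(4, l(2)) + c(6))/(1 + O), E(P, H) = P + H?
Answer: 1517/9 ≈ 168.56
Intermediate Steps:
q = 7
l(g) = 7
c(Z) = 3 + Z
E(P, H) = H + P
B(m) = 37/9 (B(m) = 3 - ((7 + 4) + (3 + 6))/(6*(1 - 4)) = 3 - (11 + 9)/(6*(-3)) = 3 - 10*(-1)/(3*3) = 3 - 1/6*(-20/3) = 3 + 10/9 = 37/9)
j(-38)*B(2) = 41*(37/9) = 1517/9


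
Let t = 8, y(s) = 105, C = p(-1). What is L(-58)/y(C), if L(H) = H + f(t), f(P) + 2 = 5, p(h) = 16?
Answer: -11/21 ≈ -0.52381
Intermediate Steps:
C = 16
f(P) = 3 (f(P) = -2 + 5 = 3)
L(H) = 3 + H (L(H) = H + 3 = 3 + H)
L(-58)/y(C) = (3 - 58)/105 = -55*1/105 = -11/21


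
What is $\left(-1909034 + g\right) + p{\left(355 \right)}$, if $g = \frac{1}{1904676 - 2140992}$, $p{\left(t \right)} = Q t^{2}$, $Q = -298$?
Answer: $- \frac{9326089000945}{236316} \approx -3.9465 \cdot 10^{7}$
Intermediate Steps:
$p{\left(t \right)} = - 298 t^{2}$
$g = - \frac{1}{236316}$ ($g = \frac{1}{-236316} = - \frac{1}{236316} \approx -4.2316 \cdot 10^{-6}$)
$\left(-1909034 + g\right) + p{\left(355 \right)} = \left(-1909034 - \frac{1}{236316}\right) - 298 \cdot 355^{2} = - \frac{451135278745}{236316} - 37555450 = - \frac{9326089000945}{236316}$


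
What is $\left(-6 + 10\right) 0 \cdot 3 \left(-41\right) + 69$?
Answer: $69$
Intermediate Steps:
$\left(-6 + 10\right) 0 \cdot 3 \left(-41\right) + 69 = 4 \cdot 0 \left(-41\right) + 69 = 0 \left(-41\right) + 69 = 0 + 69 = 69$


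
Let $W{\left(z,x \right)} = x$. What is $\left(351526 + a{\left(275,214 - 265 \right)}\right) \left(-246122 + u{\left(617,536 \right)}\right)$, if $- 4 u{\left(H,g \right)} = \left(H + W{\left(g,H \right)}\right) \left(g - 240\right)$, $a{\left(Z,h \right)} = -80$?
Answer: $-118591235348$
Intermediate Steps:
$u{\left(H,g \right)} = - \frac{H \left(-240 + g\right)}{2}$ ($u{\left(H,g \right)} = - \frac{\left(H + H\right) \left(g - 240\right)}{4} = - \frac{2 H \left(-240 + g\right)}{4} = - \frac{H \left(-240 + g\right)}{2}$)
$\left(351526 + a{\left(275,214 - 265 \right)}\right) \left(-246122 + u{\left(617,536 \right)}\right) = \left(351526 - 80\right) \left(-246122 + \frac{1}{2} \cdot 617 \left(240 - 536\right)\right) = 351446 \left(-246122 + \frac{1}{2} \cdot 617 \left(240 - 536\right)\right) = 351446 \left(-246122 + \frac{1}{2} \cdot 617 \left(-296\right)\right) = 351446 \left(-246122 - 91316\right) = 351446 \left(-337438\right) = -118591235348$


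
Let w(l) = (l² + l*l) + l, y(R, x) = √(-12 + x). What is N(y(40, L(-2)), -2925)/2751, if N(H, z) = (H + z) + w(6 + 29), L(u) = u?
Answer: -440/2751 + I*√14/2751 ≈ -0.15994 + 0.0013601*I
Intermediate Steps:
w(l) = l + 2*l² (w(l) = (l² + l²) + l = 2*l² + l = l + 2*l²)
N(H, z) = 2485 + H + z (N(H, z) = (H + z) + (6 + 29)*(1 + 2*(6 + 29)) = (H + z) + 35*(1 + 2*35) = (H + z) + 35*(1 + 70) = (H + z) + 35*71 = (H + z) + 2485 = 2485 + H + z)
N(y(40, L(-2)), -2925)/2751 = (2485 + √(-12 - 2) - 2925)/2751 = (2485 + √(-14) - 2925)*(1/2751) = (2485 + I*√14 - 2925)*(1/2751) = (-440 + I*√14)*(1/2751) = -440/2751 + I*√14/2751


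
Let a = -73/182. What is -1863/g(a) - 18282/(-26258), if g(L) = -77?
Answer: 25163184/1010933 ≈ 24.891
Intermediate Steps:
a = -73/182 (a = -73*1/182 = -73/182 ≈ -0.40110)
-1863/g(a) - 18282/(-26258) = -1863/(-77) - 18282/(-26258) = -1863*(-1/77) - 18282*(-1/26258) = 1863/77 + 9141/13129 = 25163184/1010933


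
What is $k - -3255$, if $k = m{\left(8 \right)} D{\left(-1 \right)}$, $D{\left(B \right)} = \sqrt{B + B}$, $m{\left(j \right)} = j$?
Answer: $3255 + 8 i \sqrt{2} \approx 3255.0 + 11.314 i$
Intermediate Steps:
$D{\left(B \right)} = \sqrt{2} \sqrt{B}$ ($D{\left(B \right)} = \sqrt{2 B} = \sqrt{2} \sqrt{B}$)
$k = 8 i \sqrt{2}$ ($k = 8 \sqrt{2} \sqrt{-1} = 8 \sqrt{2} i = 8 i \sqrt{2} \approx 11.314 i$)
$k - -3255 = 8 i \sqrt{2} - -3255 = 8 i \sqrt{2} + 3255 = 3255 + 8 i \sqrt{2}$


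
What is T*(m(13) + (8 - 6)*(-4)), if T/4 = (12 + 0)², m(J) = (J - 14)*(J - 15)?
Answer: -3456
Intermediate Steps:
m(J) = (-15 + J)*(-14 + J) (m(J) = (-14 + J)*(-15 + J) = (-15 + J)*(-14 + J))
T = 576 (T = 4*(12 + 0)² = 4*12² = 4*144 = 576)
T*(m(13) + (8 - 6)*(-4)) = 576*((210 + 13² - 29*13) + (8 - 6)*(-4)) = 576*((210 + 169 - 377) + 2*(-4)) = 576*(2 - 8) = 576*(-6) = -3456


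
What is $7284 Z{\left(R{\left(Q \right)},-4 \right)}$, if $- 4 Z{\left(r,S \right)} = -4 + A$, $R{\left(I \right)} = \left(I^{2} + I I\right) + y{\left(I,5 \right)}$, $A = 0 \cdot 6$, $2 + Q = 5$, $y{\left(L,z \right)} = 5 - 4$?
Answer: $7284$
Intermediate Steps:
$y{\left(L,z \right)} = 1$
$Q = 3$ ($Q = -2 + 5 = 3$)
$A = 0$
$R{\left(I \right)} = 1 + 2 I^{2}$ ($R{\left(I \right)} = \left(I^{2} + I I\right) + 1 = \left(I^{2} + I^{2}\right) + 1 = 2 I^{2} + 1 = 1 + 2 I^{2}$)
$Z{\left(r,S \right)} = 1$ ($Z{\left(r,S \right)} = - \frac{-4 + 0}{4} = \left(- \frac{1}{4}\right) \left(-4\right) = 1$)
$7284 Z{\left(R{\left(Q \right)},-4 \right)} = 7284 \cdot 1 = 7284$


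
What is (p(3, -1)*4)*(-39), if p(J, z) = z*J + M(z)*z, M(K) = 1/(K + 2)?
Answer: 624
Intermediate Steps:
M(K) = 1/(2 + K)
p(J, z) = J*z + z/(2 + z) (p(J, z) = z*J + z/(2 + z) = J*z + z/(2 + z))
(p(3, -1)*4)*(-39) = (-(1 + 3*(2 - 1))/(2 - 1)*4)*(-39) = (-1*(1 + 3*1)/1*4)*(-39) = (-1*1*(1 + 3)*4)*(-39) = (-1*1*4*4)*(-39) = -4*4*(-39) = -16*(-39) = 624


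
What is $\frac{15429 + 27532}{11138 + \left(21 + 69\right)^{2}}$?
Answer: $\frac{42961}{19238} \approx 2.2331$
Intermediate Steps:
$\frac{15429 + 27532}{11138 + \left(21 + 69\right)^{2}} = \frac{42961}{11138 + 90^{2}} = \frac{42961}{11138 + 8100} = \frac{42961}{19238}$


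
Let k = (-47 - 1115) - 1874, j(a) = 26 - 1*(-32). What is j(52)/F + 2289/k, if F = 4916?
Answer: -923053/1243748 ≈ -0.74215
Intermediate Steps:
j(a) = 58 (j(a) = 26 + 32 = 58)
k = -3036 (k = -1162 - 1874 = -3036)
j(52)/F + 2289/k = 58/4916 + 2289/(-3036) = 58*(1/4916) + 2289*(-1/3036) = 29/2458 - 763/1012 = -923053/1243748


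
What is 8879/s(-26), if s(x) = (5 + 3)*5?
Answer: 8879/40 ≈ 221.98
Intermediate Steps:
s(x) = 40 (s(x) = 8*5 = 40)
8879/s(-26) = 8879/40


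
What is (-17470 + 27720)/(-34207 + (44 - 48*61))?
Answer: -10250/37091 ≈ -0.27635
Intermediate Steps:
(-17470 + 27720)/(-34207 + (44 - 48*61)) = 10250/(-34207 + (44 - 2928)) = 10250/(-34207 - 2884) = 10250/(-37091) = 10250*(-1/37091) = -10250/37091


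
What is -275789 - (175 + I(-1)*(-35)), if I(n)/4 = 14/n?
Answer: -277924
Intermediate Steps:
I(n) = 56/n (I(n) = 4*(14/n) = 56/n)
-275789 - (175 + I(-1)*(-35)) = -275789 - (175 + (56/(-1))*(-35)) = -275789 - (175 + (56*(-1))*(-35)) = -275789 - (175 - 56*(-35)) = -275789 - (175 + 1960) = -275789 - 1*2135 = -275789 - 2135 = -277924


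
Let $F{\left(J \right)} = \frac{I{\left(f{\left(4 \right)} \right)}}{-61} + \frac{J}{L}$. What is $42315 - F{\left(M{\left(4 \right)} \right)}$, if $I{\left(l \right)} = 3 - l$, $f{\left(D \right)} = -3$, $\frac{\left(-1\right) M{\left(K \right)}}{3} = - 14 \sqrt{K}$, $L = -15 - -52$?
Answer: $\frac{95500053}{2257} \approx 42313.0$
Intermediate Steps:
$L = 37$ ($L = -15 + 52 = 37$)
$M{\left(K \right)} = 42 \sqrt{K}$ ($M{\left(K \right)} = - 3 \left(- 14 \sqrt{K}\right) = 42 \sqrt{K}$)
$F{\left(J \right)} = - \frac{6}{61} + \frac{J}{37}$ ($F{\left(J \right)} = \frac{3 - -3}{-61} + \frac{J}{37} = \left(3 + 3\right) \left(- \frac{1}{61}\right) + J \frac{1}{37} = 6 \left(- \frac{1}{61}\right) + \frac{J}{37} = - \frac{6}{61} + \frac{J}{37}$)
$42315 - F{\left(M{\left(4 \right)} \right)} = 42315 - \left(- \frac{6}{61} + \frac{42 \sqrt{4}}{37}\right) = 42315 - \left(- \frac{6}{61} + \frac{42 \cdot 2}{37}\right) = 42315 - \left(- \frac{6}{61} + \frac{1}{37} \cdot 84\right) = 42315 - \left(- \frac{6}{61} + \frac{84}{37}\right) = 42315 - \frac{4902}{2257} = \frac{95500053}{2257}$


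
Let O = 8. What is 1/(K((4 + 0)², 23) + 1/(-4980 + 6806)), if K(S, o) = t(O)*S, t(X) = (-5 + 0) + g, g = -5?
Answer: -1826/292159 ≈ -0.0062500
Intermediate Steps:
t(X) = -10 (t(X) = (-5 + 0) - 5 = -5 - 5 = -10)
K(S, o) = -10*S
1/(K((4 + 0)², 23) + 1/(-4980 + 6806)) = 1/(-10*(4 + 0)² + 1/(-4980 + 6806)) = 1/(-10*4² + 1/1826) = 1/(-10*16 + 1/1826) = 1/(-160 + 1/1826) = 1/(-292159/1826) = -1826/292159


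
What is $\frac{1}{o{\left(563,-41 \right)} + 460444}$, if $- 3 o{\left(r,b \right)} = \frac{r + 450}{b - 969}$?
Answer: $\frac{3030}{1395146333} \approx 2.1718 \cdot 10^{-6}$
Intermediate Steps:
$o{\left(r,b \right)} = - \frac{450 + r}{3 \left(-969 + b\right)}$ ($o{\left(r,b \right)} = - \frac{\left(r + 450\right) \frac{1}{b - 969}}{3} = - \frac{\left(450 + r\right) \frac{1}{-969 + b}}{3} = - \frac{\frac{1}{-969 + b} \left(450 + r\right)}{3} = - \frac{450 + r}{3 \left(-969 + b\right)}$)
$\frac{1}{o{\left(563,-41 \right)} + 460444} = \frac{1}{\frac{-450 - 563}{3 \left(-969 - 41\right)} + 460444} = \frac{1}{\frac{-450 - 563}{3 \left(-1010\right)} + 460444} = \frac{1}{\frac{1}{3} \left(- \frac{1}{1010}\right) \left(-1013\right) + 460444} = \frac{1}{\frac{1013}{3030} + 460444} = \frac{1}{\frac{1395146333}{3030}} = \frac{3030}{1395146333}$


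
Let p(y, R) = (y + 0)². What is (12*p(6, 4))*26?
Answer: 11232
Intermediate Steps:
p(y, R) = y²
(12*p(6, 4))*26 = (12*6²)*26 = (12*36)*26 = 432*26 = 11232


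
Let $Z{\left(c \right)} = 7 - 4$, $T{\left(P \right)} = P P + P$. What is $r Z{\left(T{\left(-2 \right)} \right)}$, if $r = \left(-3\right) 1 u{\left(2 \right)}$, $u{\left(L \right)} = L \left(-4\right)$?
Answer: $72$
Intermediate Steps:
$u{\left(L \right)} = - 4 L$
$T{\left(P \right)} = P + P^{2}$ ($T{\left(P \right)} = P^{2} + P = P + P^{2}$)
$r = 24$ ($r = \left(-3\right) 1 \left(\left(-4\right) 2\right) = \left(-3\right) \left(-8\right) = 24$)
$Z{\left(c \right)} = 3$
$r Z{\left(T{\left(-2 \right)} \right)} = 24 \cdot 3 = 72$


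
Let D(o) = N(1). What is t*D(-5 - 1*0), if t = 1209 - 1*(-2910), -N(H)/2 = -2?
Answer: 16476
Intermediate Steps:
N(H) = 4 (N(H) = -2*(-2) = 4)
t = 4119 (t = 1209 + 2910 = 4119)
D(o) = 4
t*D(-5 - 1*0) = 4119*4 = 16476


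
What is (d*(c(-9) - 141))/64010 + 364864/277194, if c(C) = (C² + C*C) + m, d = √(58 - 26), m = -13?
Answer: 182432/138597 + 16*√2/32005 ≈ 1.3170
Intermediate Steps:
d = 4*√2 (d = √32 = 4*√2 ≈ 5.6569)
c(C) = -13 + 2*C² (c(C) = (C² + C*C) - 13 = (C² + C²) - 13 = 2*C² - 13 = -13 + 2*C²)
(d*(c(-9) - 141))/64010 + 364864/277194 = ((4*√2)*((-13 + 2*(-9)²) - 141))/64010 + 364864/277194 = ((4*√2)*((-13 + 2*81) - 141))*(1/64010) + 364864*(1/277194) = ((4*√2)*((-13 + 162) - 141))*(1/64010) + 182432/138597 = ((4*√2)*(149 - 141))*(1/64010) + 182432/138597 = ((4*√2)*8)*(1/64010) + 182432/138597 = (32*√2)*(1/64010) + 182432/138597 = 16*√2/32005 + 182432/138597 = 182432/138597 + 16*√2/32005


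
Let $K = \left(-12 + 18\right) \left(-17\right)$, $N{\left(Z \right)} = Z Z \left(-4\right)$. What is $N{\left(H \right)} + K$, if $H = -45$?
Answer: $-8202$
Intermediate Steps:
$N{\left(Z \right)} = - 4 Z^{2}$ ($N{\left(Z \right)} = Z^{2} \left(-4\right) = - 4 Z^{2}$)
$K = -102$ ($K = 6 \left(-17\right) = -102$)
$N{\left(H \right)} + K = - 4 \left(-45\right)^{2} - 102 = \left(-4\right) 2025 - 102 = -8100 - 102 = -8202$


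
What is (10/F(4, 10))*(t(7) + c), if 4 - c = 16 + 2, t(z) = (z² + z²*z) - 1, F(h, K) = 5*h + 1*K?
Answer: 377/3 ≈ 125.67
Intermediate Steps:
F(h, K) = K + 5*h (F(h, K) = 5*h + K = K + 5*h)
t(z) = -1 + z² + z³ (t(z) = (z² + z³) - 1 = -1 + z² + z³)
c = -14 (c = 4 - (16 + 2) = 4 - 1*18 = 4 - 18 = -14)
(10/F(4, 10))*(t(7) + c) = (10/(10 + 5*4))*((-1 + 7² + 7³) - 14) = (10/(10 + 20))*((-1 + 49 + 343) - 14) = (10/30)*(391 - 14) = (10*(1/30))*377 = (⅓)*377 = 377/3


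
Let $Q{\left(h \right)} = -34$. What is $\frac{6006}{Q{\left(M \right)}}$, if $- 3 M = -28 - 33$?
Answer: $- \frac{3003}{17} \approx -176.65$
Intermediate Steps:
$M = \frac{61}{3}$ ($M = - \frac{-28 - 33}{3} = \left(- \frac{1}{3}\right) \left(-61\right) = \frac{61}{3} \approx 20.333$)
$\frac{6006}{Q{\left(M \right)}} = \frac{6006}{-34} = 6006 \left(- \frac{1}{34}\right) = - \frac{3003}{17}$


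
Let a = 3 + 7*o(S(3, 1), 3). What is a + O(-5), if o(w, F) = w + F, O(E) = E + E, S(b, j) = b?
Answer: 35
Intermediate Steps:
O(E) = 2*E
o(w, F) = F + w
a = 45 (a = 3 + 7*(3 + 3) = 3 + 7*6 = 3 + 42 = 45)
a + O(-5) = 45 + 2*(-5) = 45 - 10 = 35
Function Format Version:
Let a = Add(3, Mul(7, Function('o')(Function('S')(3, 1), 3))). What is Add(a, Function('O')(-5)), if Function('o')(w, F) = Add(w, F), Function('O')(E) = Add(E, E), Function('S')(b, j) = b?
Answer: 35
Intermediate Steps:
Function('O')(E) = Mul(2, E)
Function('o')(w, F) = Add(F, w)
a = 45 (a = Add(3, Mul(7, Add(3, 3))) = Add(3, Mul(7, 6)) = Add(3, 42) = 45)
Add(a, Function('O')(-5)) = Add(45, Mul(2, -5)) = Add(45, -10) = 35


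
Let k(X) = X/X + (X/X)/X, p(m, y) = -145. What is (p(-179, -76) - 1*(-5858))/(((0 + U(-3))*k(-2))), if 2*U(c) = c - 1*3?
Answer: -11426/3 ≈ -3808.7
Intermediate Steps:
U(c) = -3/2 + c/2 (U(c) = (c - 1*3)/2 = (c - 3)/2 = (-3 + c)/2 = -3/2 + c/2)
k(X) = 1 + 1/X
(p(-179, -76) - 1*(-5858))/(((0 + U(-3))*k(-2))) = (-145 - 1*(-5858))/(((0 + (-3/2 + (½)*(-3)))*((1 - 2)/(-2)))) = (-145 + 5858)/(((0 + (-3/2 - 3/2))*(-½*(-1)))) = 5713/(((0 - 3)*(½))) = 5713/((-3*½)) = 5713/(-3/2) = 5713*(-⅔) = -11426/3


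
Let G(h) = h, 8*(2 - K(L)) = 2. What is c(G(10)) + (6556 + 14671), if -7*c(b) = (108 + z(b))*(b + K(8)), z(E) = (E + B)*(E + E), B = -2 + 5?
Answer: 144265/7 ≈ 20609.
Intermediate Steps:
K(L) = 7/4 (K(L) = 2 - ⅛*2 = 2 - ¼ = 7/4)
B = 3
z(E) = 2*E*(3 + E) (z(E) = (E + 3)*(E + E) = (3 + E)*(2*E) = 2*E*(3 + E))
c(b) = -(108 + 2*b*(3 + b))*(7/4 + b)/7 (c(b) = -(108 + 2*b*(3 + b))*(b + 7/4)/7 = -(108 + 2*b*(3 + b))*(7/4 + b)/7)
c(G(10)) + (6556 + 14671) = (-27 - 237/14*10 - 19/14*10² - 2/7*10³) + (6556 + 14671) = (-27 - 1185/7 - 19/14*100 - 2/7*1000) + 21227 = (-27 - 1185/7 - 950/7 - 2000/7) + 21227 = -4324/7 + 21227 = 144265/7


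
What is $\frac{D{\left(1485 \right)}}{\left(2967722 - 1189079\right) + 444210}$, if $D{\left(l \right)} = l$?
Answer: $\frac{495}{740951} \approx 0.00066806$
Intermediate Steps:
$\frac{D{\left(1485 \right)}}{\left(2967722 - 1189079\right) + 444210} = \frac{1485}{\left(2967722 - 1189079\right) + 444210} = \frac{1485}{1778643 + 444210} = \frac{1485}{2222853} = 1485 \cdot \frac{1}{2222853} = \frac{495}{740951}$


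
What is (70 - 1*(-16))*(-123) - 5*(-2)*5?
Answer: -10528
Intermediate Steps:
(70 - 1*(-16))*(-123) - 5*(-2)*5 = (70 + 16)*(-123) + 10*5 = 86*(-123) + 50 = -10578 + 50 = -10528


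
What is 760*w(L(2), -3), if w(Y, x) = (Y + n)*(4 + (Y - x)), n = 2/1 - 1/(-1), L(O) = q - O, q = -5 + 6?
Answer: 9120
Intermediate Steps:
q = 1
L(O) = 1 - O
n = 3 (n = 2*1 - 1*(-1) = 2 + 1 = 3)
w(Y, x) = (3 + Y)*(4 + Y - x) (w(Y, x) = (Y + 3)*(4 + (Y - x)) = (3 + Y)*(4 + Y - x))
760*w(L(2), -3) = 760*(12 + (1 - 1*2)² - 3*(-3) + 7*(1 - 1*2) - 1*(1 - 1*2)*(-3)) = 760*(12 + (1 - 2)² + 9 + 7*(1 - 2) - 1*(1 - 2)*(-3)) = 760*(12 + (-1)² + 9 + 7*(-1) - 1*(-1)*(-3)) = 760*(12 + 1 + 9 - 7 - 3) = 760*12 = 9120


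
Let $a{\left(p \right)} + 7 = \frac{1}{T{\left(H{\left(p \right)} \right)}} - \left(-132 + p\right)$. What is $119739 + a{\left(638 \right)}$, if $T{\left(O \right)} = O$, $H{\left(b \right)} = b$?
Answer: $\frac{76066189}{638} \approx 1.1923 \cdot 10^{5}$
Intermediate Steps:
$a{\left(p \right)} = 125 + \frac{1}{p} - p$ ($a{\left(p \right)} = -7 - \left(-132 + p - \frac{1}{p}\right) = -7 + \left(132 + \frac{1}{p} - p\right) = 125 + \frac{1}{p} - p$)
$119739 + a{\left(638 \right)} = 119739 + \left(125 + \frac{1}{638} - 638\right) = 119739 - \frac{327293}{638} = \frac{76066189}{638}$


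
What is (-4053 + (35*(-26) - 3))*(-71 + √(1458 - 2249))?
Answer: 352586 - 4966*I*√791 ≈ 3.5259e+5 - 1.3967e+5*I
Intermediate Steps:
(-4053 + (35*(-26) - 3))*(-71 + √(1458 - 2249)) = (-4053 + (-910 - 3))*(-71 + √(-791)) = (-4053 - 913)*(-71 + I*√791) = -4966*(-71 + I*√791) = 352586 - 4966*I*√791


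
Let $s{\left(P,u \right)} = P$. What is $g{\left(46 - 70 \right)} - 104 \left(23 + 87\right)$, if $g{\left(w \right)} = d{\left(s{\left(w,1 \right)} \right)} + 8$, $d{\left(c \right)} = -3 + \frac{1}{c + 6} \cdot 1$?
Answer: $- \frac{205831}{18} \approx -11435.0$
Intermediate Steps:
$d{\left(c \right)} = -3 + \frac{1}{6 + c}$ ($d{\left(c \right)} = -3 + \frac{1}{6 + c} 1 = -3 + \frac{1}{6 + c}$)
$g{\left(w \right)} = 8 + \frac{-17 - 3 w}{6 + w}$ ($g{\left(w \right)} = \frac{-17 - 3 w}{6 + w} + 8 = 8 + \frac{-17 - 3 w}{6 + w}$)
$g{\left(46 - 70 \right)} - 104 \left(23 + 87\right) = \frac{31 + 5 \left(46 - 70\right)}{6 + \left(46 - 70\right)} - 104 \left(23 + 87\right) = \frac{31 + 5 \left(46 - 70\right)}{6 + \left(46 - 70\right)} - 104 \cdot 110 = \frac{31 + 5 \left(-24\right)}{6 - 24} - 11440 = \frac{31 - 120}{-18} - 11440 = \left(- \frac{1}{18}\right) \left(-89\right) - 11440 = \frac{89}{18} - 11440 = - \frac{205831}{18}$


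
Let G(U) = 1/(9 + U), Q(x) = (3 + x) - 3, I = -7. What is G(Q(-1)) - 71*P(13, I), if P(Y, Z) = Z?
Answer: 3977/8 ≈ 497.13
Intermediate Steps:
Q(x) = x
G(Q(-1)) - 71*P(13, I) = 1/(9 - 1) - 71*(-7) = 1/8 + 497 = 3977/8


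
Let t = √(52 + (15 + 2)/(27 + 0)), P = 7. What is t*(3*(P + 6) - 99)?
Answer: -140*√87/3 ≈ -435.28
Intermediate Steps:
t = 7*√87/9 (t = √(52 + 17/27) = √(1421/27) = 7*√87/9 ≈ 7.2546)
t*(3*(P + 6) - 99) = (7*√87/9)*(3*(7 + 6) - 99) = (7*√87/9)*(3*13 - 99) = (7*√87/9)*(39 - 99) = (7*√87/9)*(-60) = -140*√87/3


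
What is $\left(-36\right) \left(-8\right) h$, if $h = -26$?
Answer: $-7488$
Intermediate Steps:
$\left(-36\right) \left(-8\right) h = \left(-36\right) \left(-8\right) \left(-26\right) = 288 \left(-26\right) = -7488$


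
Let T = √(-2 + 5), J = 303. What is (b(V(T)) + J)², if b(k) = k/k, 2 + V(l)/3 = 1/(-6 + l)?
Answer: 92416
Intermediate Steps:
T = √3 ≈ 1.7320
V(l) = -6 + 3/(-6 + l)
b(k) = 1
(b(V(T)) + J)² = (1 + 303)² = 304² = 92416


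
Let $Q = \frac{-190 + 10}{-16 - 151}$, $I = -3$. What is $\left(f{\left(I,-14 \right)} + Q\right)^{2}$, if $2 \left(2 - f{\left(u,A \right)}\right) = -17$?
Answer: $\frac{14953689}{111556} \approx 134.05$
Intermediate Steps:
$f{\left(u,A \right)} = \frac{21}{2}$ ($f{\left(u,A \right)} = 2 - - \frac{17}{2} = 2 + \frac{17}{2} = \frac{21}{2}$)
$Q = \frac{180}{167}$ ($Q = - \frac{180}{-167} = \left(-180\right) \left(- \frac{1}{167}\right) = \frac{180}{167} \approx 1.0778$)
$\left(f{\left(I,-14 \right)} + Q\right)^{2} = \left(\frac{21}{2} + \frac{180}{167}\right)^{2} = \left(\frac{3867}{334}\right)^{2} = \frac{14953689}{111556}$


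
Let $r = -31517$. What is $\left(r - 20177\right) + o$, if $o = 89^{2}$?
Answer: $-43773$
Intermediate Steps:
$o = 7921$
$\left(r - 20177\right) + o = \left(-31517 - 20177\right) + 7921 = -51694 + 7921 = -43773$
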